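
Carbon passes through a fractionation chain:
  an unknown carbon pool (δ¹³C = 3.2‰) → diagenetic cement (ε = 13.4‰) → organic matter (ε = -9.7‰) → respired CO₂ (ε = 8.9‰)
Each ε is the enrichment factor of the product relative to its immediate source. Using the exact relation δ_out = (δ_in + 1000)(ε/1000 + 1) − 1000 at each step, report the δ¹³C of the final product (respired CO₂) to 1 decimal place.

step 1: δ = (3.20 + 1000)·(13.4/1000 + 1) − 1000 = 16.64‰
step 2: δ = (16.64 + 1000)·(-9.7/1000 + 1) − 1000 = 6.78‰
step 3: δ = (6.78 + 1000)·(8.9/1000 + 1) − 1000 = 15.74‰

15.7‰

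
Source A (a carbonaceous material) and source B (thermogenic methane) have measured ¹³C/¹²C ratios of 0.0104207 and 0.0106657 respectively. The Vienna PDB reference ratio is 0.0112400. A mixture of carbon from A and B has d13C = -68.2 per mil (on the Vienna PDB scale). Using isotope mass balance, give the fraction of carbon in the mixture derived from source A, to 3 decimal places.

δ_A = (0.0104207/0.0112400 − 1)×1000 = (0.927109 − 1)×1000 = -72.891 per mil
δ_B = (0.0106657/0.0112400 − 1)×1000 = (0.948906 − 1)×1000 = -51.094 per mil
f_A = (δ_mix − δ_B)/(δ_A − δ_B) = (-68.2 − (-51.094))/(-72.891 − (-51.094))
f_A = -17.106 / -21.797 = 0.7848

0.785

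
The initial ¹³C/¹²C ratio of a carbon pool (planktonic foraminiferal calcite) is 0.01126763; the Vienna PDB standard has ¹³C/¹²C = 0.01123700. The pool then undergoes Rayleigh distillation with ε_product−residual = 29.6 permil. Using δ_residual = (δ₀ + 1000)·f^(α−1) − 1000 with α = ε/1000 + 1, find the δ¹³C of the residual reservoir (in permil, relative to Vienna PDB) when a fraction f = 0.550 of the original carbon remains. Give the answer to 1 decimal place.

δ₀ = (0.01126763/0.01123700 − 1)×1000 = (1.002726 − 1)×1000 = 2.726 permil
α − 1 = ε/1000 = 0.0296
f^(α−1) = 0.550^(0.0296) = 0.982460
δ_res = (2.726 + 1000) × 0.982460 − 1000 = 985.138 − 1000 = -14.86 permil

-14.9 permil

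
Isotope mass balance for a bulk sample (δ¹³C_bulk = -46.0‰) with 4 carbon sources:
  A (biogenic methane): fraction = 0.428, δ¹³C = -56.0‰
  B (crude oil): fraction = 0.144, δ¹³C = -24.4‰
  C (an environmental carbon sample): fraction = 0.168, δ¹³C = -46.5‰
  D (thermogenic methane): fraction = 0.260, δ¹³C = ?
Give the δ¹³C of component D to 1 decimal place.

Isotope mass balance: δ_bulk = Σ fᵢ·δᵢ.
-46.0 = 0.428×(-56.0) + 0.144×(-24.4) + 0.168×(-46.5) + 0.260×δ_D
0.260·δ_D = -46.0 − (-35.294) = -10.706
δ_D = -10.706 / 0.260 = -41.18‰

-41.2‰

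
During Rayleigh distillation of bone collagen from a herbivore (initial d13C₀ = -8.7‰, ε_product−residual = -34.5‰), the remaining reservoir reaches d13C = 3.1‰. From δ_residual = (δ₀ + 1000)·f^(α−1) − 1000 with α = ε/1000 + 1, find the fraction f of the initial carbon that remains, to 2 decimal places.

0.71

α − 1 = ε/1000 = -0.0345
(δ_res + 1000)/(δ₀ + 1000) = (3.1 + 1000)/(-8.7 + 1000) = 1003.1/991.3 = 1.011904
f = 1.011904^(1/-0.0345) = exp(ln(1.011904)/-0.0345) = exp(0.01183/-0.0345)
f = exp(-0.3430) = 0.7096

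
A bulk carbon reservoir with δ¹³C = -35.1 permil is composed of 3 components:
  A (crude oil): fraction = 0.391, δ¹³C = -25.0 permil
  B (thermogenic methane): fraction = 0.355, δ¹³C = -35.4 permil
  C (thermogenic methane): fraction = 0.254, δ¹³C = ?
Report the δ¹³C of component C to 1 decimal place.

Isotope mass balance: δ_bulk = Σ fᵢ·δᵢ.
-35.1 = 0.391×(-25.0) + 0.355×(-35.4) + 0.254×δ_C
0.254·δ_C = -35.1 − (-22.342) = -12.758
δ_C = -12.758 / 0.254 = -50.23 permil

-50.2 permil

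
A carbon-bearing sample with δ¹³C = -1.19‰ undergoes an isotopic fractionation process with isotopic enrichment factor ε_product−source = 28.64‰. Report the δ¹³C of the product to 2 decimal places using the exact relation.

To first order, δ_product ≈ δ_source + ε = 27.45‰.
Exactly, δ_product = (δ_source + 1000)·(ε/1000 + 1) − 1000.
δ_product = (-1.19 + 1000) × (28.64/1000 + 1) − 1000
δ_product = 27.416‰

27.42‰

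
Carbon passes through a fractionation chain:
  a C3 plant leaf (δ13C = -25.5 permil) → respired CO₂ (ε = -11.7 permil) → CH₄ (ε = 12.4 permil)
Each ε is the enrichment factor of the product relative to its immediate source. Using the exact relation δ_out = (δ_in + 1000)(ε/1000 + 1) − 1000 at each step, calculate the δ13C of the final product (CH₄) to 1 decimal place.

step 1: δ = (-25.50 + 1000)·(-11.7/1000 + 1) − 1000 = -36.90 permil
step 2: δ = (-36.90 + 1000)·(12.4/1000 + 1) − 1000 = -24.96 permil

-25.0 permil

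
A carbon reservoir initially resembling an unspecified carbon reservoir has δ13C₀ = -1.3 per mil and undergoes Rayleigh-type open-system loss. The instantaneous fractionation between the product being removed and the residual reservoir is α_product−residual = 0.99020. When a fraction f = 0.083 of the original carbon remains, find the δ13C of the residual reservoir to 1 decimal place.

23.4 per mil

Rayleigh residual: δ_res = (δ₀ + 1000)·f^(α−1) − 1000
α − 1 = -0.00980
f^(α−1) = 0.083^(-0.00980) = 1.024691
δ_res = (-1.3 + 1000) × 1.024691 − 1000 = 1023.359 − 1000 = 23.36 per mil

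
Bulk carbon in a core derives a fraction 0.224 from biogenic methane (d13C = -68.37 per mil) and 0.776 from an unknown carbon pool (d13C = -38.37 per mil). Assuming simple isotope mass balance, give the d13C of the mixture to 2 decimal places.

δ_mix = f_A·δ_A + f_B·δ_B
δ_mix = 0.224 × (-68.37) + 0.776 × (-38.37)
δ_mix = -15.315 + -29.775 = -45.090 per mil

-45.09 per mil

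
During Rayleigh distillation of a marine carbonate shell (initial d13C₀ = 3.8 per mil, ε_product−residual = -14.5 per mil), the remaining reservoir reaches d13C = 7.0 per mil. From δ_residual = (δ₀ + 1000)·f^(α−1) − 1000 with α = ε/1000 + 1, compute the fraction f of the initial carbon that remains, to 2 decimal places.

α − 1 = ε/1000 = -0.0145
(δ_res + 1000)/(δ₀ + 1000) = (7.0 + 1000)/(3.8 + 1000) = 1007.0/1003.8 = 1.003188
f = 1.003188^(1/-0.0145) = exp(ln(1.003188)/-0.0145) = exp(0.00318/-0.0145)
f = exp(-0.2195) = 0.8029

0.80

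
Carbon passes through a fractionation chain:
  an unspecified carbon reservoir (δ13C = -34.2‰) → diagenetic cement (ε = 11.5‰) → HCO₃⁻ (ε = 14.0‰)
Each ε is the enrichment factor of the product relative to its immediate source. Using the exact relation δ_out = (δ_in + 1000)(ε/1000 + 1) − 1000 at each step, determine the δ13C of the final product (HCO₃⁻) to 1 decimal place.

step 1: δ = (-34.20 + 1000)·(11.5/1000 + 1) − 1000 = -23.09‰
step 2: δ = (-23.09 + 1000)·(14.0/1000 + 1) − 1000 = -9.42‰

-9.4‰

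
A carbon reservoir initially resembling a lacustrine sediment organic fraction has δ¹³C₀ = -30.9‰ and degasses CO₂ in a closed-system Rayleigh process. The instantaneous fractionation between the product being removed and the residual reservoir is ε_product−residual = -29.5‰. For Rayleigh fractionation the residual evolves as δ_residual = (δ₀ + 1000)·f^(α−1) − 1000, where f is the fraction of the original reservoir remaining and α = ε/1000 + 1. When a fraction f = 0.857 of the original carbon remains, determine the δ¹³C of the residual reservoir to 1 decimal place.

-26.5‰

Rayleigh residual: δ_res = (δ₀ + 1000)·f^(α−1) − 1000
α = ε/1000 + 1 = 0.97050, so α − 1 = -0.02950
f^(α−1) = 0.857^(-0.02950) = 1.004563
δ_res = (-30.9 + 1000) × 1.004563 − 1000 = 973.522 − 1000 = -26.48‰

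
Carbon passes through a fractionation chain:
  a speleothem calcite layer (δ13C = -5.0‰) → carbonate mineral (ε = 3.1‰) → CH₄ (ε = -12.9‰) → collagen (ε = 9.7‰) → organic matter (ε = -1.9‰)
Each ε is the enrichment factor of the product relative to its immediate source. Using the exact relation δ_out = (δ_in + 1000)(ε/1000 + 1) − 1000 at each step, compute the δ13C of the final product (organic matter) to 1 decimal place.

step 1: δ = (-5.00 + 1000)·(3.1/1000 + 1) − 1000 = -1.92‰
step 2: δ = (-1.92 + 1000)·(-12.9/1000 + 1) − 1000 = -14.79‰
step 3: δ = (-14.79 + 1000)·(9.7/1000 + 1) − 1000 = -5.23‰
step 4: δ = (-5.23 + 1000)·(-1.9/1000 + 1) − 1000 = -7.12‰

-7.1‰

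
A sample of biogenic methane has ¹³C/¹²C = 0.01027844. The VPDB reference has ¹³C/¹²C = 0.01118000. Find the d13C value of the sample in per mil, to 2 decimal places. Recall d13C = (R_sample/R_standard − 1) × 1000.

d13C = (R_sample / R_standard − 1) × 1000
R_sample / R_standard = 0.01027844 / 0.01118000 = 0.919360
d13C = (0.919360 − 1) × 1000 = -80.640 per mil

-80.64 per mil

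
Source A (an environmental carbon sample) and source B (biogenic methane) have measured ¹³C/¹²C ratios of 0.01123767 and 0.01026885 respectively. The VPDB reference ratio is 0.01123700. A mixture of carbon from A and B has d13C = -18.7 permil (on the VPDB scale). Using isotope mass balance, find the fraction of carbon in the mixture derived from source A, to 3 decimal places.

0.782

δ_A = (0.01123767/0.01123700 − 1)×1000 = (1.000060 − 1)×1000 = 0.060 permil
δ_B = (0.01026885/0.01123700 − 1)×1000 = (0.913843 − 1)×1000 = -86.157 permil
f_A = (δ_mix − δ_B)/(δ_A − δ_B) = (-18.7 − (-86.157))/(0.060 − (-86.157))
f_A = 67.457 / 86.217 = 0.7824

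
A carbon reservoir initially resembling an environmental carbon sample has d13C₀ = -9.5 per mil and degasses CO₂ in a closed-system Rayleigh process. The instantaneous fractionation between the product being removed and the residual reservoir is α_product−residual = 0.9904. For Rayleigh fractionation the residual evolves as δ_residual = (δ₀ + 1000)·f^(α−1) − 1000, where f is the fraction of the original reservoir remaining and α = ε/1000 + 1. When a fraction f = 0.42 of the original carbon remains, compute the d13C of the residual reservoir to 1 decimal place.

Rayleigh residual: δ_res = (δ₀ + 1000)·f^(α−1) − 1000
α − 1 = -0.00960
f^(α−1) = 0.42^(-0.00960) = 1.008363
δ_res = (-9.5 + 1000) × 1.008363 − 1000 = 998.783 − 1000 = -1.22 per mil

-1.2 per mil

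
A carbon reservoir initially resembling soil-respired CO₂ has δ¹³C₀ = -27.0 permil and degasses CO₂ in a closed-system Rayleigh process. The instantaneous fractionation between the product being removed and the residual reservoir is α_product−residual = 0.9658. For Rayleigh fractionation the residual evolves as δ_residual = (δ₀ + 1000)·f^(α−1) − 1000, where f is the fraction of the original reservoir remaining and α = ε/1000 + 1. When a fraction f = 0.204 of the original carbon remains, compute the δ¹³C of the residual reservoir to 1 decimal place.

Rayleigh residual: δ_res = (δ₀ + 1000)·f^(α−1) − 1000
α − 1 = -0.03420
f^(α−1) = 0.204^(-0.03420) = 1.055870
δ_res = (-27.0 + 1000) × 1.055870 − 1000 = 1027.362 − 1000 = 27.36 permil

27.4 permil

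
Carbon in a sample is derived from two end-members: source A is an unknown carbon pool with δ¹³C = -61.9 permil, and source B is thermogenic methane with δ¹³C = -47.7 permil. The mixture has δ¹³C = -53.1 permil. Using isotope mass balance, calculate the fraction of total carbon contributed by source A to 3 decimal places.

δ_mix = f_A·δ_A + (1 − f_A)·δ_B  ⇒  f_A = (δ_mix − δ_B)/(δ_A − δ_B)
f_A = (-53.1 − (-47.7)) / (-61.9 − (-47.7))
f_A = -5.4 / -14.2 = 0.3803

0.380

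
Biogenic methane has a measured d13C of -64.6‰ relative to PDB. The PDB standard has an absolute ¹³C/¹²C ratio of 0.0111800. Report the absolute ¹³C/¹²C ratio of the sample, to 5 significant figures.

0.010458

R_sample = R_standard × (d13C/1000 + 1)
R_sample = 0.0111800 × (-64.6/1000 + 1) = 0.0111800 × 0.935400
R_sample = 0.0104578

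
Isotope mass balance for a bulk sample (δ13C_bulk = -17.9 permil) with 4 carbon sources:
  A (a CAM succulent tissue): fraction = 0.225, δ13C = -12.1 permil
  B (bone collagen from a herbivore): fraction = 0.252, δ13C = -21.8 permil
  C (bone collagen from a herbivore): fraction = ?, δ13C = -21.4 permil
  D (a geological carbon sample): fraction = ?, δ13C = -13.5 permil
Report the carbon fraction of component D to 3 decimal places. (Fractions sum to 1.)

0.191

Let f_D and f_C be the unknown fractions; fractions sum to 1 so f_D + f_C = 0.523.
Mass balance: Σ fᵢ·δᵢ = δ_bulk ⇒ f_D·(-13.5) + f_C·(-21.4) = -17.9 − (-8.216) = -9.684
Substitute f_C = 0.523 − f_D:
f_D·(-13.5 − -21.4) = -9.684 − 0.523×(-21.4) = 1.508
f_D = 1.508 / 7.9 = 0.1909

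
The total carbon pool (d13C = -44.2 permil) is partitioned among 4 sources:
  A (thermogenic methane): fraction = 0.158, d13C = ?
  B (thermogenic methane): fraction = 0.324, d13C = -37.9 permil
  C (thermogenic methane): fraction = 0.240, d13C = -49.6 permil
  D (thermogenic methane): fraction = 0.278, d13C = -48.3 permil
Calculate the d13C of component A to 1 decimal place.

Isotope mass balance: δ_bulk = Σ fᵢ·δᵢ.
-44.2 = 0.158×δ_A + 0.324×(-37.9) + 0.240×(-49.6) + 0.278×(-48.3)
0.158·δ_A = -44.2 − (-37.611) = -6.589
δ_A = -6.589 / 0.158 = -41.70 permil

-41.7 permil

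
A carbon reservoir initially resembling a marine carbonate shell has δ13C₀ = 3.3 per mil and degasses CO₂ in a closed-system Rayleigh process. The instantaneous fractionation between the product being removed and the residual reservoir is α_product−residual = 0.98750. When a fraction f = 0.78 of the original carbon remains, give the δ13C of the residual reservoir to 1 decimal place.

Rayleigh residual: δ_res = (δ₀ + 1000)·f^(α−1) − 1000
α − 1 = -0.01250
f^(α−1) = 0.78^(-0.01250) = 1.003111
δ_res = (3.3 + 1000) × 1.003111 − 1000 = 1006.421 − 1000 = 6.42 per mil

6.4 per mil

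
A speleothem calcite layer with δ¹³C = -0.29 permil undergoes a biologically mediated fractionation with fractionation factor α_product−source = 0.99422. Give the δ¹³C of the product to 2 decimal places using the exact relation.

δ_product = (δ_source + 1000)·α − 1000
δ_product = (-0.29 + 1000) × 0.99422 − 1000
δ_product = 993.932 − 1000 = -6.068 permil

-6.07 permil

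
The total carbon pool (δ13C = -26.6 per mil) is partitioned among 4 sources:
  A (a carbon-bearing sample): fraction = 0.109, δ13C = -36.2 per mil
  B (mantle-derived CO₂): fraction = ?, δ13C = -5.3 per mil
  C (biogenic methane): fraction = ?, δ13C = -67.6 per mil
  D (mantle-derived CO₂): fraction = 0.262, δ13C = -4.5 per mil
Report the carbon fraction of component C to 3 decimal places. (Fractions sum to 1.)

0.291

Let f_C and f_B be the unknown fractions; fractions sum to 1 so f_C + f_B = 0.629.
Mass balance: Σ fᵢ·δᵢ = δ_bulk ⇒ f_C·(-67.6) + f_B·(-5.3) = -26.6 − (-5.125) = -21.475
Substitute f_B = 0.629 − f_C:
f_C·(-67.6 − -5.3) = -21.475 − 0.629×(-5.3) = -18.142
f_C = -18.142 / -62.3 = 0.2912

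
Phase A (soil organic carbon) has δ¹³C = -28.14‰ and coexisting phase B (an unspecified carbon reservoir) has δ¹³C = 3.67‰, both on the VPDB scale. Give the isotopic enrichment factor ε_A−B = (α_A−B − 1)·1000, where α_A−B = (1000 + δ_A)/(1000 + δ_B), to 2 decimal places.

-31.69‰

α_A−B = (1000 + -28.14) / (1000 + 3.67) = 971.86 / 1003.67 = 0.968306
ε_A−B = (0.968306 − 1) × 1000 = -31.694‰
(The approximation ε ≈ δ_A − δ_B would give -31.81‰.)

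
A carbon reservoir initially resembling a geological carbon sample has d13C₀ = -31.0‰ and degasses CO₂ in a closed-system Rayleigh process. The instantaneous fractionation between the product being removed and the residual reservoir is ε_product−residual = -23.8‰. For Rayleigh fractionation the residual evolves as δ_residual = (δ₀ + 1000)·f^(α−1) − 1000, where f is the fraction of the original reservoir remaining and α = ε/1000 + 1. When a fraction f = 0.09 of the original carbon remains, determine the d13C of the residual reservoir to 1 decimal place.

Rayleigh residual: δ_res = (δ₀ + 1000)·f^(α−1) − 1000
α = ε/1000 + 1 = 0.97620, so α − 1 = -0.02380
f^(α−1) = 0.09^(-0.02380) = 1.058983
δ_res = (-31.0 + 1000) × 1.058983 − 1000 = 1026.155 − 1000 = 26.15‰

26.2‰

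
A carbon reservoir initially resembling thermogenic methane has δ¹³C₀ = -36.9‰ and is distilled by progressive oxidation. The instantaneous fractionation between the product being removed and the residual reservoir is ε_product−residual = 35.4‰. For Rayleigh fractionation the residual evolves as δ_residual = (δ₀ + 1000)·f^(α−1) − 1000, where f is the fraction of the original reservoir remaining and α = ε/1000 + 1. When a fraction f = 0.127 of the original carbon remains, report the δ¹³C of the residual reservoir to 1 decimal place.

-104.7‰

Rayleigh residual: δ_res = (δ₀ + 1000)·f^(α−1) − 1000
α = ε/1000 + 1 = 1.03540, so α − 1 = 0.03540
f^(α−1) = 0.127^(0.03540) = 0.929554
δ_res = (-36.9 + 1000) × 0.929554 − 1000 = 895.254 − 1000 = -104.75‰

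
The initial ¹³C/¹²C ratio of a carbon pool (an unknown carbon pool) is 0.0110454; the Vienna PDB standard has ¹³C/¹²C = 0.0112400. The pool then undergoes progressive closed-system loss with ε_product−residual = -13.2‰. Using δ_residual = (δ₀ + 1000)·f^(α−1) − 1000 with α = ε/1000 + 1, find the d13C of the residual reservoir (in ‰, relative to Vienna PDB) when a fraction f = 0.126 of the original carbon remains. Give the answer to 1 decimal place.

δ₀ = (0.0110454/0.0112400 − 1)×1000 = (0.982687 − 1)×1000 = -17.313‰
α − 1 = ε/1000 = -0.0132
f^(α−1) = 0.126^(-0.0132) = 1.027721
δ_res = (-17.313 + 1000) × 1.027721 − 1000 = 1009.928 − 1000 = 9.93‰

9.9‰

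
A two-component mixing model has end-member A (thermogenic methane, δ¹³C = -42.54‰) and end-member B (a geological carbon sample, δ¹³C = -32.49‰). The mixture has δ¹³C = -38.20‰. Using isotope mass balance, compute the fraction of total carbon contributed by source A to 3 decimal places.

δ_mix = f_A·δ_A + (1 − f_A)·δ_B  ⇒  f_A = (δ_mix − δ_B)/(δ_A − δ_B)
f_A = (-38.20 − (-32.49)) / (-42.54 − (-32.49))
f_A = -5.71 / -10.05 = 0.5682

0.568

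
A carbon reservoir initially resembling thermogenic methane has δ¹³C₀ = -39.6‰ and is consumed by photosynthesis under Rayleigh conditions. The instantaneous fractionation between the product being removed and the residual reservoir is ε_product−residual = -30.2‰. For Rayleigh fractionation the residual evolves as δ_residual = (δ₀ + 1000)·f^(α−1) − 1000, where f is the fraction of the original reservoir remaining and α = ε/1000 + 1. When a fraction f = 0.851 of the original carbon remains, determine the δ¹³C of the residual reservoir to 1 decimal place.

-34.9‰

Rayleigh residual: δ_res = (δ₀ + 1000)·f^(α−1) − 1000
α = ε/1000 + 1 = 0.96980, so α − 1 = -0.03020
f^(α−1) = 0.851^(-0.03020) = 1.004884
δ_res = (-39.6 + 1000) × 1.004884 − 1000 = 965.091 − 1000 = -34.91‰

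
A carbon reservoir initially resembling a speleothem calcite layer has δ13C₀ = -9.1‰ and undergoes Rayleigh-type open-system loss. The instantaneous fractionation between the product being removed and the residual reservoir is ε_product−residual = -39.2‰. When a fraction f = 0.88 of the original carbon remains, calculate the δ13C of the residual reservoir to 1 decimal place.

Rayleigh residual: δ_res = (δ₀ + 1000)·f^(α−1) − 1000
α = ε/1000 + 1 = 0.96080, so α − 1 = -0.03920
f^(α−1) = 0.88^(-0.03920) = 1.005024
δ_res = (-9.1 + 1000) × 1.005024 − 1000 = 995.878 − 1000 = -4.12‰

-4.1‰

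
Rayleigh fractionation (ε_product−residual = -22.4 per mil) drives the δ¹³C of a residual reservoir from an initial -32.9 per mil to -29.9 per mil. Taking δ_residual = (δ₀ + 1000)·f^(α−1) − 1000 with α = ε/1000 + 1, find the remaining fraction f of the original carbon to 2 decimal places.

α − 1 = ε/1000 = -0.0224
(δ_res + 1000)/(δ₀ + 1000) = (-29.9 + 1000)/(-32.9 + 1000) = 970.1/967.1 = 1.003102
f = 1.003102^(1/-0.0224) = exp(ln(1.003102)/-0.0224) = exp(0.00310/-0.0224)
f = exp(-0.1383) = 0.8709

0.87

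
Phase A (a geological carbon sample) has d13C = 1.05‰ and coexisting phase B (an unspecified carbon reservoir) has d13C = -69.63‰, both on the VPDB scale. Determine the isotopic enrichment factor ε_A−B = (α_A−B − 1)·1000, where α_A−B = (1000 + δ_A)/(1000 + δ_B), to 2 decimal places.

75.97‰

α_A−B = (1000 + 1.05) / (1000 + -69.63) = 1001.05 / 930.37 = 1.075970
ε_A−B = (1.075970 − 1) × 1000 = 75.970‰
(The approximation ε ≈ δ_A − δ_B would give 70.68‰.)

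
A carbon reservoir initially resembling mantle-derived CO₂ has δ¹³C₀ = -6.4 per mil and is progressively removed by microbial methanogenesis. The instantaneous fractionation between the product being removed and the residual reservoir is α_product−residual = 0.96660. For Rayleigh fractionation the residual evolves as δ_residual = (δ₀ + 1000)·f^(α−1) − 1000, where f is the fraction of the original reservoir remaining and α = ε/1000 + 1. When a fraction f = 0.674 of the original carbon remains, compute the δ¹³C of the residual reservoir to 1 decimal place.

6.8 per mil

Rayleigh residual: δ_res = (δ₀ + 1000)·f^(α−1) − 1000
α − 1 = -0.03340
f^(α−1) = 0.674^(-0.03340) = 1.013264
δ_res = (-6.4 + 1000) × 1.013264 − 1000 = 1006.779 − 1000 = 6.78 per mil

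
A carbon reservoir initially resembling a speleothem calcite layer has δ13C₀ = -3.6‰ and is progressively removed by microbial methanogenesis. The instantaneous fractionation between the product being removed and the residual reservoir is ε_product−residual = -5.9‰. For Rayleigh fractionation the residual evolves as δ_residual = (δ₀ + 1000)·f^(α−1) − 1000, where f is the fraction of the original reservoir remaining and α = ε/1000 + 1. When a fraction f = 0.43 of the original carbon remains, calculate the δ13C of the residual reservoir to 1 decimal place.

1.4‰

Rayleigh residual: δ_res = (δ₀ + 1000)·f^(α−1) − 1000
α = ε/1000 + 1 = 0.99410, so α − 1 = -0.00590
f^(α−1) = 0.43^(-0.00590) = 1.004992
δ_res = (-3.6 + 1000) × 1.004992 − 1000 = 1001.374 − 1000 = 1.37‰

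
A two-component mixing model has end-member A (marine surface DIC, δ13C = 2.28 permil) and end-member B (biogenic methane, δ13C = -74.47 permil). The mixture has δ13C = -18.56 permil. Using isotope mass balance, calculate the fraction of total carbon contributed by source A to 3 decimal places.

0.728

δ_mix = f_A·δ_A + (1 − f_A)·δ_B  ⇒  f_A = (δ_mix − δ_B)/(δ_A − δ_B)
f_A = (-18.56 − (-74.47)) / (2.28 − (-74.47))
f_A = 55.91 / 76.75 = 0.7285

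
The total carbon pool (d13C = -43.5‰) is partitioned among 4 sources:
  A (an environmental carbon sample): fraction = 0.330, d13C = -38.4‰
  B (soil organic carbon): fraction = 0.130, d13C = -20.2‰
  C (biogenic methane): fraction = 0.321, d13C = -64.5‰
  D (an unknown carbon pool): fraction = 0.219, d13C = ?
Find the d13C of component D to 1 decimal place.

-34.2‰

Isotope mass balance: δ_bulk = Σ fᵢ·δᵢ.
-43.5 = 0.330×(-38.4) + 0.130×(-20.2) + 0.321×(-64.5) + 0.219×δ_D
0.219·δ_D = -43.5 − (-36.002) = -7.498
δ_D = -7.498 / 0.219 = -34.24‰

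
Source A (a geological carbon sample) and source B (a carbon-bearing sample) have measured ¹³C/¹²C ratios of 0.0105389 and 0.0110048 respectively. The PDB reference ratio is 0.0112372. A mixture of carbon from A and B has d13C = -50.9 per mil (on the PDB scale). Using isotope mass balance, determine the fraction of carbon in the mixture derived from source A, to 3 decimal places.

δ_A = (0.0105389/0.0112372 − 1)×1000 = (0.937858 − 1)×1000 = -62.142 per mil
δ_B = (0.0110048/0.0112372 − 1)×1000 = (0.979319 − 1)×1000 = -20.681 per mil
f_A = (δ_mix − δ_B)/(δ_A − δ_B) = (-50.9 − (-20.681))/(-62.142 − (-20.681))
f_A = -30.219 / -41.461 = 0.7289

0.729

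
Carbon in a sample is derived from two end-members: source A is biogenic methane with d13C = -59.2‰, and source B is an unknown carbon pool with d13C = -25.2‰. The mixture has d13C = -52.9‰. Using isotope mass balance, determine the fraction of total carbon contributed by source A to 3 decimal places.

0.815

δ_mix = f_A·δ_A + (1 − f_A)·δ_B  ⇒  f_A = (δ_mix − δ_B)/(δ_A − δ_B)
f_A = (-52.9 − (-25.2)) / (-59.2 − (-25.2))
f_A = -27.7 / -34.0 = 0.8147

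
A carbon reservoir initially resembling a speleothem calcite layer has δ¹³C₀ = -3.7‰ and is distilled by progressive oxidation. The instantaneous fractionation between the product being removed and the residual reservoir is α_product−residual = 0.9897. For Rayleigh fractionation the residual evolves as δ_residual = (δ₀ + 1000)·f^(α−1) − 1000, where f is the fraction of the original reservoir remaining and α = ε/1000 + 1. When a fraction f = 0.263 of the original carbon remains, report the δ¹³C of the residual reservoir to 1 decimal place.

Rayleigh residual: δ_res = (δ₀ + 1000)·f^(α−1) − 1000
α − 1 = -0.01030
f^(α−1) = 0.263^(-0.01030) = 1.013852
δ_res = (-3.7 + 1000) × 1.013852 − 1000 = 1010.101 − 1000 = 10.10‰

10.1‰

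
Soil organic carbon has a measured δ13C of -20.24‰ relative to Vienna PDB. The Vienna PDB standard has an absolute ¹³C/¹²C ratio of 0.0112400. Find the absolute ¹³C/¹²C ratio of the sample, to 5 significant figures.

0.011013

R_sample = R_standard × (δ13C/1000 + 1)
R_sample = 0.0112400 × (-20.24/1000 + 1) = 0.0112400 × 0.979760
R_sample = 0.0110125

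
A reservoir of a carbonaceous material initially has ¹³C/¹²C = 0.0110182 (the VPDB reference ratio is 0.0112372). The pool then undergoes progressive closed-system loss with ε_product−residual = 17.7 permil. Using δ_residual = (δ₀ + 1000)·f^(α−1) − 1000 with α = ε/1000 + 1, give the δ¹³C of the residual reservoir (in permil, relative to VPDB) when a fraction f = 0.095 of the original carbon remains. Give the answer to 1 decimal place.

-59.5 permil

δ₀ = (0.0110182/0.0112372 − 1)×1000 = (0.980511 − 1)×1000 = -19.489 permil
α − 1 = ε/1000 = 0.0177
f^(α−1) = 0.095^(0.0177) = 0.959192
δ_res = (-19.489 + 1000) × 0.959192 − 1000 = 940.499 − 1000 = -59.50 permil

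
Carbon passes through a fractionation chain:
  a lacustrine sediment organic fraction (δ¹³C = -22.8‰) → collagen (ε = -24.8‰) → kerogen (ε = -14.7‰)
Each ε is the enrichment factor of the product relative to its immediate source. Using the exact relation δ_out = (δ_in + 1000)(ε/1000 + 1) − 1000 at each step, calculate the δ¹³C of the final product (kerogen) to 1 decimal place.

-61.0‰

step 1: δ = (-22.80 + 1000)·(-24.8/1000 + 1) − 1000 = -47.03‰
step 2: δ = (-47.03 + 1000)·(-14.7/1000 + 1) − 1000 = -61.04‰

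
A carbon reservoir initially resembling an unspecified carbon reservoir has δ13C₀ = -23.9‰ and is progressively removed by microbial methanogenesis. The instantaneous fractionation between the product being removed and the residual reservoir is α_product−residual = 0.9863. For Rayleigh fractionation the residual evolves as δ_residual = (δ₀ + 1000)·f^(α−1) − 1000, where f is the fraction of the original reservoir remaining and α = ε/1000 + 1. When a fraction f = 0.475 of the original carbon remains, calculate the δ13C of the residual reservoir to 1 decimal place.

-13.9‰

Rayleigh residual: δ_res = (δ₀ + 1000)·f^(α−1) − 1000
α − 1 = -0.01370
f^(α−1) = 0.475^(-0.01370) = 1.010251
δ_res = (-23.9 + 1000) × 1.010251 − 1000 = 986.106 − 1000 = -13.89‰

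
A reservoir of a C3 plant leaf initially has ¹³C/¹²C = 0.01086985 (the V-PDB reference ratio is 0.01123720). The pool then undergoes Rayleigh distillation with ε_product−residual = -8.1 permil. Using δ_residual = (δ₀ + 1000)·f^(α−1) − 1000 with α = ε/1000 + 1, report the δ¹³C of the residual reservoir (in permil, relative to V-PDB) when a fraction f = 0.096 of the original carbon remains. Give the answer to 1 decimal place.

δ₀ = (0.01086985/0.01123720 − 1)×1000 = (0.967309 − 1)×1000 = -32.691 permil
α − 1 = ε/1000 = -0.0081
f^(α−1) = 0.096^(-0.0081) = 1.019163
δ_res = (-32.691 + 1000) × 1.019163 − 1000 = 985.846 − 1000 = -14.15 permil

-14.2 permil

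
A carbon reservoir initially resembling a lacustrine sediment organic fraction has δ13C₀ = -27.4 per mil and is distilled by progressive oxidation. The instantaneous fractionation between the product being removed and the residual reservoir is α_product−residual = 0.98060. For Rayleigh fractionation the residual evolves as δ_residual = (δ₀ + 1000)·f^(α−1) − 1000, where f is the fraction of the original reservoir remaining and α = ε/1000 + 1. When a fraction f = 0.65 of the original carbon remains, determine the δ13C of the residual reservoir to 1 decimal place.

-19.2 per mil

Rayleigh residual: δ_res = (δ₀ + 1000)·f^(α−1) − 1000
α − 1 = -0.01940
f^(α−1) = 0.65^(-0.01940) = 1.008392
δ_res = (-27.4 + 1000) × 1.008392 − 1000 = 980.762 − 1000 = -19.24 per mil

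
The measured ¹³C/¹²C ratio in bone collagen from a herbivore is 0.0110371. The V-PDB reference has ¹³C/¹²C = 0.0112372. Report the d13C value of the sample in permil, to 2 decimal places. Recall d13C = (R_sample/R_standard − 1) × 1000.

d13C = (R_sample / R_standard − 1) × 1000
R_sample / R_standard = 0.0110371 / 0.0112372 = 0.982193
d13C = (0.982193 − 1) × 1000 = -17.807 permil

-17.81 permil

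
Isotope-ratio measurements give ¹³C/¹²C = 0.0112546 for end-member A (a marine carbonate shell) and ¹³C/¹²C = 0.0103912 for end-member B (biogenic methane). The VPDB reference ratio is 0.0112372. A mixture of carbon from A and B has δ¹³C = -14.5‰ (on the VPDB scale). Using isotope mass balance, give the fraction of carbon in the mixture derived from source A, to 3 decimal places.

δ_A = (0.0112546/0.0112372 − 1)×1000 = (1.001548 − 1)×1000 = 1.548‰
δ_B = (0.0103912/0.0112372 − 1)×1000 = (0.924714 − 1)×1000 = -75.286‰
f_A = (δ_mix − δ_B)/(δ_A − δ_B) = (-14.5 − (-75.286))/(1.548 − (-75.286))
f_A = 60.786 / 76.834 = 0.7911

0.791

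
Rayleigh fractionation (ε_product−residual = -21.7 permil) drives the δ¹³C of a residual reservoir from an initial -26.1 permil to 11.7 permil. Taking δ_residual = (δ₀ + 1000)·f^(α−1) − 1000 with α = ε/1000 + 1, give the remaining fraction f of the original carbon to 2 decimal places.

α − 1 = ε/1000 = -0.0217
(δ_res + 1000)/(δ₀ + 1000) = (11.7 + 1000)/(-26.1 + 1000) = 1011.7/973.9 = 1.038813
f = 1.038813^(1/-0.0217) = exp(ln(1.038813)/-0.0217) = exp(0.03808/-0.0217)
f = exp(-1.7548) = 0.1729

0.17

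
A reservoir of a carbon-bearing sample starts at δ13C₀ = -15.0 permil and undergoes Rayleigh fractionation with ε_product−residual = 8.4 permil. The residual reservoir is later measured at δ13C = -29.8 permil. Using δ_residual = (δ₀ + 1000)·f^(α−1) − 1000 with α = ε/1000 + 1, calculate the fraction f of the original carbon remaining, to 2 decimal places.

α − 1 = ε/1000 = 0.0084
(δ_res + 1000)/(δ₀ + 1000) = (-29.8 + 1000)/(-15.0 + 1000) = 970.2/985.0 = 0.984975
f = 0.984975^(1/0.0084) = exp(ln(0.984975)/0.0084) = exp(-0.01514/0.0084)
f = exp(-1.8023) = 0.1649

0.16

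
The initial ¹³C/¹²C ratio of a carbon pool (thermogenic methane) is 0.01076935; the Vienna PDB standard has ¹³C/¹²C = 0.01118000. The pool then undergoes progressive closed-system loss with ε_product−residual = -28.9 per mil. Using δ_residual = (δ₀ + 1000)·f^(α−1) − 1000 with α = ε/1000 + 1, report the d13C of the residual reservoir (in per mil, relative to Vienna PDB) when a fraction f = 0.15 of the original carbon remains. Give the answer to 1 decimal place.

δ₀ = (0.01076935/0.01118000 − 1)×1000 = (0.963269 − 1)×1000 = -36.731 per mil
α − 1 = ε/1000 = -0.0289
f^(α−1) = 0.15^(-0.0289) = 1.056358
δ_res = (-36.731 + 1000) × 1.056358 − 1000 = 1017.557 − 1000 = 17.56 per mil

17.6 per mil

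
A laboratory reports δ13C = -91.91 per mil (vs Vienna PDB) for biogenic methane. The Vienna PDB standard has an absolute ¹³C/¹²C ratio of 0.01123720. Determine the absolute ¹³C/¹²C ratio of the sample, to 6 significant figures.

R_sample = R_standard × (δ13C/1000 + 1)
R_sample = 0.01123720 × (-91.91/1000 + 1) = 0.01123720 × 0.908090
R_sample = 0.0102044

0.0102044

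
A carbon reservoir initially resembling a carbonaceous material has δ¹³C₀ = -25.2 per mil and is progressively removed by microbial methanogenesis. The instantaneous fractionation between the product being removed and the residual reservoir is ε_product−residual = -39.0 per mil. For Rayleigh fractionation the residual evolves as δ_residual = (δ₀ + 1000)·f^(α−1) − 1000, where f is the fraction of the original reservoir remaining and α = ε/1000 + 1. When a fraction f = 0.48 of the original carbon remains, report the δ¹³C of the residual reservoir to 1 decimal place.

3.1 per mil

Rayleigh residual: δ_res = (δ₀ + 1000)·f^(α−1) − 1000
α = ε/1000 + 1 = 0.96100, so α − 1 = -0.03900
f^(α−1) = 0.48^(-0.03900) = 1.029038
δ_res = (-25.2 + 1000) × 1.029038 − 1000 = 1003.107 − 1000 = 3.11 per mil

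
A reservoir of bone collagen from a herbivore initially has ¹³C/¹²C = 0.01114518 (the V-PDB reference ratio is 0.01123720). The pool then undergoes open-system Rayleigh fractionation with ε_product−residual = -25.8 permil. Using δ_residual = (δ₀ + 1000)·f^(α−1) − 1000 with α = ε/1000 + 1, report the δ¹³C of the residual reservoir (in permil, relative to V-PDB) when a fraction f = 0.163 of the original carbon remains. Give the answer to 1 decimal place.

39.3 permil

δ₀ = (0.01114518/0.01123720 − 1)×1000 = (0.991811 − 1)×1000 = -8.189 permil
α − 1 = ε/1000 = -0.0258
f^(α−1) = 0.163^(-0.0258) = 1.047914
δ_res = (-8.189 + 1000) × 1.047914 − 1000 = 1039.333 − 1000 = 39.33 permil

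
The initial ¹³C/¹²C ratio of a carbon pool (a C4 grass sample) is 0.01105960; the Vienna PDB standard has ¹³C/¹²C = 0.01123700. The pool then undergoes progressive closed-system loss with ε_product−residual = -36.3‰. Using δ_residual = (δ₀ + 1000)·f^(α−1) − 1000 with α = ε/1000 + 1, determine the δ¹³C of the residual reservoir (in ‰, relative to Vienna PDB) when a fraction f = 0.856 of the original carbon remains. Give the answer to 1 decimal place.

-10.2‰

δ₀ = (0.01105960/0.01123700 − 1)×1000 = (0.984213 − 1)×1000 = -15.787‰
α − 1 = ε/1000 = -0.0363
f^(α−1) = 0.856^(-0.0363) = 1.005660
δ_res = (-15.787 + 1000) × 1.005660 − 1000 = 989.784 − 1000 = -10.22‰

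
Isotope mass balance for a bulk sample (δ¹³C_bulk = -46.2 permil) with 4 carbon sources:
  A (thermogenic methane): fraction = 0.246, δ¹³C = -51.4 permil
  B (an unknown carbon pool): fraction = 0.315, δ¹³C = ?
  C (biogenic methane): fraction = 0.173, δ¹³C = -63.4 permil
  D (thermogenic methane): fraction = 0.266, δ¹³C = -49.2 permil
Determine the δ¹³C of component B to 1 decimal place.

-30.2 permil

Isotope mass balance: δ_bulk = Σ fᵢ·δᵢ.
-46.2 = 0.246×(-51.4) + 0.315×δ_B + 0.173×(-63.4) + 0.266×(-49.2)
0.315·δ_B = -46.2 − (-36.700) = -9.500
δ_B = -9.500 / 0.315 = -30.16 permil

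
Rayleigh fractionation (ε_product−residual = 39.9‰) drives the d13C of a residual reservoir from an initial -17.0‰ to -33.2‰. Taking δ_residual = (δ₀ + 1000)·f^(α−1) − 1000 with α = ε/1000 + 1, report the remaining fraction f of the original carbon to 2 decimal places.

α − 1 = ε/1000 = 0.0399
(δ_res + 1000)/(δ₀ + 1000) = (-33.2 + 1000)/(-17.0 + 1000) = 966.8/983.0 = 0.983520
f = 0.983520^(1/0.0399) = exp(ln(0.983520)/0.0399) = exp(-0.01662/0.0399)
f = exp(-0.4165) = 0.6594

0.66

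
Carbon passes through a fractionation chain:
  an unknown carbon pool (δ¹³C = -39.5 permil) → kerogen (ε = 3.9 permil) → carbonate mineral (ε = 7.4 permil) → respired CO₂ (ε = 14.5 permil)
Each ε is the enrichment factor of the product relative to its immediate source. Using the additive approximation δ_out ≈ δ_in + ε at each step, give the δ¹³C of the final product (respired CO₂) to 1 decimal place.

-13.7 permil

step 1: δ ≈ -39.5 + (3.9) = -35.6 permil
step 2: δ ≈ -35.6 + (7.4) = -28.2 permil
step 3: δ ≈ -28.2 + (14.5) = -13.7 permil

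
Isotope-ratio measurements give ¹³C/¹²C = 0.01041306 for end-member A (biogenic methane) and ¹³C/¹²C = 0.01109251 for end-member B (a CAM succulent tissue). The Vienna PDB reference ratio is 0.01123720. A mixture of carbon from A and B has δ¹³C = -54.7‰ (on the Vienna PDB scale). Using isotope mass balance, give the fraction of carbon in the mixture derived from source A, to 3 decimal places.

δ_A = (0.01041306/0.01123720 − 1)×1000 = (0.926660 − 1)×1000 = -73.340‰
δ_B = (0.01109251/0.01123720 − 1)×1000 = (0.987124 − 1)×1000 = -12.876‰
f_A = (δ_mix − δ_B)/(δ_A − δ_B) = (-54.7 − (-12.876))/(-73.340 − (-12.876))
f_A = -41.824 / -60.464 = 0.6917

0.692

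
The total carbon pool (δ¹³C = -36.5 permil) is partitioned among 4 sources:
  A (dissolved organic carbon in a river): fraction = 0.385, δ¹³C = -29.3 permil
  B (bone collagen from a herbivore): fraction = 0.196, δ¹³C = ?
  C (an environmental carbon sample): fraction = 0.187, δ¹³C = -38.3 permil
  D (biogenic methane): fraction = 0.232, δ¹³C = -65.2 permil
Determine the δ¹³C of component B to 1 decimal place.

Isotope mass balance: δ_bulk = Σ fᵢ·δᵢ.
-36.5 = 0.385×(-29.3) + 0.196×δ_B + 0.187×(-38.3) + 0.232×(-65.2)
0.196·δ_B = -36.5 − (-33.569) = -2.931
δ_B = -2.931 / 0.196 = -14.95 permil

-15.0 permil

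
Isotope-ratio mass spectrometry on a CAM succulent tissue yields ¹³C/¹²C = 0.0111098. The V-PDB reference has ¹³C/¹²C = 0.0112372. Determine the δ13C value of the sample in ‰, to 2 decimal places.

δ13C = (R_sample / R_standard − 1) × 1000
R_sample / R_standard = 0.0111098 / 0.0112372 = 0.988663
δ13C = (0.988663 − 1) × 1000 = -11.337‰

-11.34‰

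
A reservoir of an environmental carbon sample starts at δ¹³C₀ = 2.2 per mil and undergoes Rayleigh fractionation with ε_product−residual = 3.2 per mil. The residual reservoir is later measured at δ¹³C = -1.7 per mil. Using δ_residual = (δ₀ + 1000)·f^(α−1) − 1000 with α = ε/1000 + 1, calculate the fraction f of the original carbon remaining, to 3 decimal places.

α − 1 = ε/1000 = 0.0032
(δ_res + 1000)/(δ₀ + 1000) = (-1.7 + 1000)/(2.2 + 1000) = 998.3/1002.2 = 0.996109
f = 0.996109^(1/0.0032) = exp(ln(0.996109)/0.0032) = exp(-0.00390/0.0032)
f = exp(-1.2184) = 0.2957

0.296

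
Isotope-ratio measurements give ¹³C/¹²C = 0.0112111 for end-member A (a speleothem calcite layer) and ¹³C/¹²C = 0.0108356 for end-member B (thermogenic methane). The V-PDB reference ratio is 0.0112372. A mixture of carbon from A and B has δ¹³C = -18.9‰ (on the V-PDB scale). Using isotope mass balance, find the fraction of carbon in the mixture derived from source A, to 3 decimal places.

0.504

δ_A = (0.0112111/0.0112372 − 1)×1000 = (0.997677 − 1)×1000 = -2.323‰
δ_B = (0.0108356/0.0112372 − 1)×1000 = (0.964262 − 1)×1000 = -35.738‰
f_A = (δ_mix − δ_B)/(δ_A − δ_B) = (-18.9 − (-35.738))/(-2.323 − (-35.738))
f_A = 16.838 / 33.416 = 0.5039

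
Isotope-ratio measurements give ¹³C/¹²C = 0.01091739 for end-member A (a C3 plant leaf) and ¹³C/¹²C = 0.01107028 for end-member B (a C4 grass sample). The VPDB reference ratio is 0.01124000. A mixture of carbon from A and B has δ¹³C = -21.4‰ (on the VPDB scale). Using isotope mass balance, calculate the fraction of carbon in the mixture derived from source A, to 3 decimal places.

0.463

δ_A = (0.01091739/0.01124000 − 1)×1000 = (0.971298 − 1)×1000 = -28.702‰
δ_B = (0.01107028/0.01124000 − 1)×1000 = (0.984900 − 1)×1000 = -15.100‰
f_A = (δ_mix − δ_B)/(δ_A − δ_B) = (-21.4 − (-15.100))/(-28.702 − (-15.100))
f_A = -6.300 / -13.602 = 0.4632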